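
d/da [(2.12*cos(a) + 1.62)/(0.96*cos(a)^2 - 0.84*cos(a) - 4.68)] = 0.0722626893282461*(2.0352*cos(a)^2 + 3.1104*cos(a) + 8.5608)*sin(a)/(0.258064516129032*sin(a)^2 + 0.225806451612903*cos(a) + 1.0)^2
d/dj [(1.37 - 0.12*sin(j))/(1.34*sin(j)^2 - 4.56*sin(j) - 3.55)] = (0.1608*sin(j)^2 - 3.6716*sin(j) + 6.6732)*cos(j)/(1.7956*sin(j)^4 - 12.2208*sin(j)^3 + 11.2796*sin(j)^2 + 32.376*sin(j) + 12.6025)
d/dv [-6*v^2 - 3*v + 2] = -12*v - 3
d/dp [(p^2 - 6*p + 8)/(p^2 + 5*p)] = (11*p^2 - 16*p - 40)/(p^2*(p^2 + 10*p + 25))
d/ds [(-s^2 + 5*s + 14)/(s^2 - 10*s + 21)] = 5/(s^2 - 6*s + 9)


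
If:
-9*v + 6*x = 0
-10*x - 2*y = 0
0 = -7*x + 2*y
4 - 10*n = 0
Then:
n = 2/5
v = 0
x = 0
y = 0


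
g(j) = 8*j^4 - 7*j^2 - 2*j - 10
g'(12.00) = 55126.00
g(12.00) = 164846.00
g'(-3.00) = -824.00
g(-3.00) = 581.00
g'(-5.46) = -5134.24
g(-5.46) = 6902.09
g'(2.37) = 390.81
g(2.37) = 198.34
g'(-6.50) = -8699.00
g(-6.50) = 13987.75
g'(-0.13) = -0.25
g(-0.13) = -9.86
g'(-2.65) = -560.41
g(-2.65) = 340.67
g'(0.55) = -4.38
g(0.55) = -12.49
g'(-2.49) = -461.16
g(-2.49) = 259.11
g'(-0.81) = -7.67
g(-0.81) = -9.53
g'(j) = 32*j^3 - 14*j - 2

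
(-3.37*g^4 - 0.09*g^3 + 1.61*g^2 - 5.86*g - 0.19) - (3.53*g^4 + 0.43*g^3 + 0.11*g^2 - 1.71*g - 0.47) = -6.9*g^4 - 0.52*g^3 + 1.5*g^2 - 4.15*g + 0.28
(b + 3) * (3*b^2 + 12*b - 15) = 3*b^3 + 21*b^2 + 21*b - 45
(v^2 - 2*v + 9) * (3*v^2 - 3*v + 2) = 3*v^4 - 9*v^3 + 35*v^2 - 31*v + 18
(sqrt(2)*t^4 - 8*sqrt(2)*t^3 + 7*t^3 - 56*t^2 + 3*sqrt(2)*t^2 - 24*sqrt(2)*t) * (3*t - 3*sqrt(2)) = 3*sqrt(2)*t^5 - 24*sqrt(2)*t^4 + 15*t^4 - 120*t^3 - 12*sqrt(2)*t^3 - 18*t^2 + 96*sqrt(2)*t^2 + 144*t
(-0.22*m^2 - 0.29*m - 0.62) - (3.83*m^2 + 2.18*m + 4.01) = -4.05*m^2 - 2.47*m - 4.63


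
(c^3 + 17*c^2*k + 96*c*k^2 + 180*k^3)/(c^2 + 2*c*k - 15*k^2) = (c^2 + 12*c*k + 36*k^2)/(c - 3*k)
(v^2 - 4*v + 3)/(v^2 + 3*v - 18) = (v - 1)/(v + 6)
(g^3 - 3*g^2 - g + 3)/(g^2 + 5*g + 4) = (g^2 - 4*g + 3)/(g + 4)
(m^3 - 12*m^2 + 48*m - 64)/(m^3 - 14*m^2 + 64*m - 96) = (m - 4)/(m - 6)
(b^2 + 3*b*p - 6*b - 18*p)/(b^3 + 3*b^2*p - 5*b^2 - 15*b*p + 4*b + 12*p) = (b - 6)/(b^2 - 5*b + 4)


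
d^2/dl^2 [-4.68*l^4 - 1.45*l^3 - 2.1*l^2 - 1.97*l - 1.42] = -56.16*l^2 - 8.7*l - 4.2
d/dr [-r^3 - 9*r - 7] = -3*r^2 - 9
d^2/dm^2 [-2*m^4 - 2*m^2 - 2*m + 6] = -24*m^2 - 4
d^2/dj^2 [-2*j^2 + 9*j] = -4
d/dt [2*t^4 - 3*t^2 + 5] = 8*t^3 - 6*t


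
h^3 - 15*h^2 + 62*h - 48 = (h - 8)*(h - 6)*(h - 1)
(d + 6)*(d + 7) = d^2 + 13*d + 42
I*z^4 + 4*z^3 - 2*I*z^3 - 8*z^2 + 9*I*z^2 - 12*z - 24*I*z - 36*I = (z - 3)*(z - 6*I)*(z + 2*I)*(I*z + I)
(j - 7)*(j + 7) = j^2 - 49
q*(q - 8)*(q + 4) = q^3 - 4*q^2 - 32*q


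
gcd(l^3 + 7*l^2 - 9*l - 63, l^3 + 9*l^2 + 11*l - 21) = l^2 + 10*l + 21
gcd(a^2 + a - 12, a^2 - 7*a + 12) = a - 3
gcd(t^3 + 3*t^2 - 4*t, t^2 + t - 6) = 1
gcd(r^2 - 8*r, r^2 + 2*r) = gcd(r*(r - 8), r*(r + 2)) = r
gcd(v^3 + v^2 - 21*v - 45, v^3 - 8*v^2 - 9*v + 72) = v + 3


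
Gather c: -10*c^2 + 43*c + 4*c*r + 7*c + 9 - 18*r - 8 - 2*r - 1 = -10*c^2 + c*(4*r + 50) - 20*r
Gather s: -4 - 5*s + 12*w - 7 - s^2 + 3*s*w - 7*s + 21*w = -s^2 + s*(3*w - 12) + 33*w - 11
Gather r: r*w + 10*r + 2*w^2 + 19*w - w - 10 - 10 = r*(w + 10) + 2*w^2 + 18*w - 20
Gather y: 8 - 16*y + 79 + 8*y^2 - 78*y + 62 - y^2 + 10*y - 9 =7*y^2 - 84*y + 140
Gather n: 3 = 3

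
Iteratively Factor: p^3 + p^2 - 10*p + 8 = (p - 2)*(p^2 + 3*p - 4) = (p - 2)*(p - 1)*(p + 4)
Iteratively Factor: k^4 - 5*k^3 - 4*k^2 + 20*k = (k - 5)*(k^3 - 4*k) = k*(k - 5)*(k^2 - 4) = k*(k - 5)*(k + 2)*(k - 2)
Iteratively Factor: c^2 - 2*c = (c - 2)*(c)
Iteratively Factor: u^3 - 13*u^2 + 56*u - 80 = (u - 4)*(u^2 - 9*u + 20) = (u - 4)^2*(u - 5)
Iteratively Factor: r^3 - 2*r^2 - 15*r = (r - 5)*(r^2 + 3*r) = (r - 5)*(r + 3)*(r)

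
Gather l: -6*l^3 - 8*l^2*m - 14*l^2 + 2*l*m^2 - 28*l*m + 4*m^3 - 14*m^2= -6*l^3 + l^2*(-8*m - 14) + l*(2*m^2 - 28*m) + 4*m^3 - 14*m^2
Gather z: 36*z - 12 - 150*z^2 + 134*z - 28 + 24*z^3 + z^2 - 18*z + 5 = 24*z^3 - 149*z^2 + 152*z - 35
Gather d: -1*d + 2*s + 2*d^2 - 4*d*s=2*d^2 + d*(-4*s - 1) + 2*s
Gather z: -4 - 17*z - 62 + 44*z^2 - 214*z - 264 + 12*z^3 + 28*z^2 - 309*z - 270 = 12*z^3 + 72*z^2 - 540*z - 600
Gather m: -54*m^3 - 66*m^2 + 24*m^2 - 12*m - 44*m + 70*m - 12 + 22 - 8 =-54*m^3 - 42*m^2 + 14*m + 2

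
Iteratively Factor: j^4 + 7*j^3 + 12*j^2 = (j)*(j^3 + 7*j^2 + 12*j) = j*(j + 3)*(j^2 + 4*j) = j*(j + 3)*(j + 4)*(j)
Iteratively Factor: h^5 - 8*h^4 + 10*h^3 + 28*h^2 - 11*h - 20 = (h - 4)*(h^4 - 4*h^3 - 6*h^2 + 4*h + 5) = (h - 5)*(h - 4)*(h^3 + h^2 - h - 1) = (h - 5)*(h - 4)*(h + 1)*(h^2 - 1) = (h - 5)*(h - 4)*(h - 1)*(h + 1)*(h + 1)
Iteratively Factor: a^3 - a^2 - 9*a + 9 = (a - 3)*(a^2 + 2*a - 3) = (a - 3)*(a + 3)*(a - 1)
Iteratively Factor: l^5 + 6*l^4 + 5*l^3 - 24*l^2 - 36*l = (l - 2)*(l^4 + 8*l^3 + 21*l^2 + 18*l) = (l - 2)*(l + 2)*(l^3 + 6*l^2 + 9*l) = (l - 2)*(l + 2)*(l + 3)*(l^2 + 3*l) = l*(l - 2)*(l + 2)*(l + 3)*(l + 3)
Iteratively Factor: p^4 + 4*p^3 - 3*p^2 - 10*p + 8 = (p + 4)*(p^3 - 3*p + 2) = (p - 1)*(p + 4)*(p^2 + p - 2) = (p - 1)^2*(p + 4)*(p + 2)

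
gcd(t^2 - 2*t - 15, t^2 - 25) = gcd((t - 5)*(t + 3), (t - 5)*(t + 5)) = t - 5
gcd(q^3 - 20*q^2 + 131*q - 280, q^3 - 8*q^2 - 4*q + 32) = q - 8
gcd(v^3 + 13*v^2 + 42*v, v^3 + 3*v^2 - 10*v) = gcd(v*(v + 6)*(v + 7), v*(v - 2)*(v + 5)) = v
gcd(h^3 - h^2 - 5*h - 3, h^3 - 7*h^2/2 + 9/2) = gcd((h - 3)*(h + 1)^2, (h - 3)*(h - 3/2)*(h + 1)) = h^2 - 2*h - 3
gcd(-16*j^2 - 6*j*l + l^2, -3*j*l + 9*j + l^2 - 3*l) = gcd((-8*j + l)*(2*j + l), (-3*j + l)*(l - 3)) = 1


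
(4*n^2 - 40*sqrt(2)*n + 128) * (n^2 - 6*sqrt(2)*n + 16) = 4*n^4 - 64*sqrt(2)*n^3 + 672*n^2 - 1408*sqrt(2)*n + 2048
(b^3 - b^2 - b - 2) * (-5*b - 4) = -5*b^4 + b^3 + 9*b^2 + 14*b + 8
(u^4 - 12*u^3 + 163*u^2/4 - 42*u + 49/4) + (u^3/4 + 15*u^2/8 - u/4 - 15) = u^4 - 47*u^3/4 + 341*u^2/8 - 169*u/4 - 11/4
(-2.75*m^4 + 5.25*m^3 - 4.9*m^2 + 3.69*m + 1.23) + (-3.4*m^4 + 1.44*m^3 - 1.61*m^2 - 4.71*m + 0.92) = -6.15*m^4 + 6.69*m^3 - 6.51*m^2 - 1.02*m + 2.15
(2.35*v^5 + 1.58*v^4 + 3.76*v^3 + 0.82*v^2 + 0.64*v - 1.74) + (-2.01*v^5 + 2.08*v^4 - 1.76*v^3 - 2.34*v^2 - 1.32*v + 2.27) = 0.34*v^5 + 3.66*v^4 + 2.0*v^3 - 1.52*v^2 - 0.68*v + 0.53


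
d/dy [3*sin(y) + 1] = 3*cos(y)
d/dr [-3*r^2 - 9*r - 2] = -6*r - 9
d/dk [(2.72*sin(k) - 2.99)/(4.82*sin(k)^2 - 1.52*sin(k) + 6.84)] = (-13.1104*sin(k)^2 + 28.8236*sin(k) + 14.06)*cos(k)/(23.2324*sin(k)^4 - 14.6528*sin(k)^3 + 68.248*sin(k)^2 - 20.7936*sin(k) + 46.7856)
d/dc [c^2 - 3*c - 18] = 2*c - 3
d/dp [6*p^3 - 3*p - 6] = 18*p^2 - 3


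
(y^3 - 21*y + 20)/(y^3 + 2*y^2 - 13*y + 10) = (y - 4)/(y - 2)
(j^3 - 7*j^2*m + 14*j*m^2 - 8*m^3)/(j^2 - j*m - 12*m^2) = (j^2 - 3*j*m + 2*m^2)/(j + 3*m)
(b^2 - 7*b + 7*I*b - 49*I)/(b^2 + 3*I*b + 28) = (b - 7)/(b - 4*I)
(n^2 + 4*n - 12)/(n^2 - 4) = (n + 6)/(n + 2)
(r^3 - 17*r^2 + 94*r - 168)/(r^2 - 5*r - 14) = (r^2 - 10*r + 24)/(r + 2)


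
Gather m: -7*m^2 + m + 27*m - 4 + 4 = -7*m^2 + 28*m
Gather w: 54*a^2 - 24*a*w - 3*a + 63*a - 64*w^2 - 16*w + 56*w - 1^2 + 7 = 54*a^2 + 60*a - 64*w^2 + w*(40 - 24*a) + 6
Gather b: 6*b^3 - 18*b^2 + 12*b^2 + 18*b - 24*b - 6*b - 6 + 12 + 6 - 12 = 6*b^3 - 6*b^2 - 12*b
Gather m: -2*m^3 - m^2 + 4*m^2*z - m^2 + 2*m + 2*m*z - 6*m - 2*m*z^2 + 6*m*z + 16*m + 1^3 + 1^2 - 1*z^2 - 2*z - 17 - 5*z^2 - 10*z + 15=-2*m^3 + m^2*(4*z - 2) + m*(-2*z^2 + 8*z + 12) - 6*z^2 - 12*z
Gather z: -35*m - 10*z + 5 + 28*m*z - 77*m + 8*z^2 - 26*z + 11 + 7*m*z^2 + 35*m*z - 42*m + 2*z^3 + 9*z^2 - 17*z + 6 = -154*m + 2*z^3 + z^2*(7*m + 17) + z*(63*m - 53) + 22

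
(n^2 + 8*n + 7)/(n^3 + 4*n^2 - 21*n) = (n + 1)/(n*(n - 3))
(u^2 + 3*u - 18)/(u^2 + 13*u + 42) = (u - 3)/(u + 7)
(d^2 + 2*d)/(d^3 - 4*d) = 1/(d - 2)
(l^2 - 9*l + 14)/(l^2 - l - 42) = (l - 2)/(l + 6)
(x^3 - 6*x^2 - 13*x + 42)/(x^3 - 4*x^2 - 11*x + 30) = (x - 7)/(x - 5)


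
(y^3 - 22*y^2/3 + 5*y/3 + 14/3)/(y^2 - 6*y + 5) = (3*y^2 - 19*y - 14)/(3*(y - 5))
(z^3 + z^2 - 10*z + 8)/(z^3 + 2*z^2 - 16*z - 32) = (z^2 - 3*z + 2)/(z^2 - 2*z - 8)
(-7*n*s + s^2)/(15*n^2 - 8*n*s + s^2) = s*(-7*n + s)/(15*n^2 - 8*n*s + s^2)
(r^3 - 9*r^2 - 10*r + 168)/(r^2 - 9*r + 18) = (r^2 - 3*r - 28)/(r - 3)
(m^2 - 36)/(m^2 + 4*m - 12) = (m - 6)/(m - 2)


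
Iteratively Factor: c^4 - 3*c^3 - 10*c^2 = (c)*(c^3 - 3*c^2 - 10*c) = c*(c + 2)*(c^2 - 5*c) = c^2*(c + 2)*(c - 5)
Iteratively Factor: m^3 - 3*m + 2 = (m + 2)*(m^2 - 2*m + 1) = (m - 1)*(m + 2)*(m - 1)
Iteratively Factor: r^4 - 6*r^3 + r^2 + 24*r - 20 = (r + 2)*(r^3 - 8*r^2 + 17*r - 10) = (r - 5)*(r + 2)*(r^2 - 3*r + 2) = (r - 5)*(r - 1)*(r + 2)*(r - 2)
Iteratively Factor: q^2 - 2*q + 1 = (q - 1)*(q - 1)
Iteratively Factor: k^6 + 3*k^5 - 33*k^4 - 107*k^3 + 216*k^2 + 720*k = (k + 4)*(k^5 - k^4 - 29*k^3 + 9*k^2 + 180*k) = (k - 3)*(k + 4)*(k^4 + 2*k^3 - 23*k^2 - 60*k) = (k - 3)*(k + 3)*(k + 4)*(k^3 - k^2 - 20*k) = k*(k - 3)*(k + 3)*(k + 4)*(k^2 - k - 20) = k*(k - 3)*(k + 3)*(k + 4)^2*(k - 5)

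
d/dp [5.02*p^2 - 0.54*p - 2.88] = 10.04*p - 0.54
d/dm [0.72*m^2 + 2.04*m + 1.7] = 1.44*m + 2.04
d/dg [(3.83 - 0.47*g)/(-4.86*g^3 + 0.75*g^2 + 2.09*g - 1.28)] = (-4.5684*g^3 + 56.1939*g^2 - 5.745*g - 7.4031)/(23.6196*g^6 - 7.29*g^5 - 19.7523*g^4 + 15.5766*g^3 + 2.4481*g^2 - 5.3504*g + 1.6384)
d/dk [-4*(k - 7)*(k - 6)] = 52 - 8*k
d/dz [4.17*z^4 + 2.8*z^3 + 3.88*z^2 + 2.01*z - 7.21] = 16.68*z^3 + 8.4*z^2 + 7.76*z + 2.01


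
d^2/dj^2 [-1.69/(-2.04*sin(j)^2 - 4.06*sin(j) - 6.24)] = (-28.132416*sin(j)^4 - 41.991768*sin(j)^3 + 100.393436*sin(j)^2 + 126.798672*sin(j) + 12.68852)/(2.04*sin(j)^2 + 4.06*sin(j) + 6.24)^3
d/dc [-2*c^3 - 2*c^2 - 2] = 2*c*(-3*c - 2)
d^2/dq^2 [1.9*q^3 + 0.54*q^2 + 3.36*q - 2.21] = 11.4*q + 1.08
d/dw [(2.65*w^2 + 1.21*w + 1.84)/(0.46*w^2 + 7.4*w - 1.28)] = (19.0534*w^2 - 8.4768*w - 15.1648)/(0.2116*w^4 + 6.808*w^3 + 53.5824*w^2 - 18.944*w + 1.6384)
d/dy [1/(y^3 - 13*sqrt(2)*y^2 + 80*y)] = (-3*y^2 + 26*sqrt(2)*y - 80)/(y^2*(y^2 - 13*sqrt(2)*y + 80)^2)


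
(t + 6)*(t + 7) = t^2 + 13*t + 42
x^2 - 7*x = x*(x - 7)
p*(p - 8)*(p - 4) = p^3 - 12*p^2 + 32*p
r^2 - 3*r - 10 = (r - 5)*(r + 2)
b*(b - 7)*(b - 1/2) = b^3 - 15*b^2/2 + 7*b/2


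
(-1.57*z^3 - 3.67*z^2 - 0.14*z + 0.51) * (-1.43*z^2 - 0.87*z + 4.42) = 2.2451*z^5 + 6.614*z^4 - 3.5463*z^3 - 16.8289*z^2 - 1.0625*z + 2.2542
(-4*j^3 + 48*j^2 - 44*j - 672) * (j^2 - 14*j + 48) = -4*j^5 + 104*j^4 - 908*j^3 + 2248*j^2 + 7296*j - 32256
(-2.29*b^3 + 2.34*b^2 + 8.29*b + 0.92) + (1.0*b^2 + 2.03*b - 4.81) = -2.29*b^3 + 3.34*b^2 + 10.32*b - 3.89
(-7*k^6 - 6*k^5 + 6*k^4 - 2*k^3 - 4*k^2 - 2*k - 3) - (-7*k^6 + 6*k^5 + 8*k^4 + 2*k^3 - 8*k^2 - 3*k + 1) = -12*k^5 - 2*k^4 - 4*k^3 + 4*k^2 + k - 4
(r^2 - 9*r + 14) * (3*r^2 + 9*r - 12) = 3*r^4 - 18*r^3 - 51*r^2 + 234*r - 168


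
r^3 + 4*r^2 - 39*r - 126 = (r - 6)*(r + 3)*(r + 7)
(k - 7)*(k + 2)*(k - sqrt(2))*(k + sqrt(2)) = k^4 - 5*k^3 - 16*k^2 + 10*k + 28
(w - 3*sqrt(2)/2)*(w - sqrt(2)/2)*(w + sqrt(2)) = w^3 - sqrt(2)*w^2 - 5*w/2 + 3*sqrt(2)/2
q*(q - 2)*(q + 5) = q^3 + 3*q^2 - 10*q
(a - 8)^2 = a^2 - 16*a + 64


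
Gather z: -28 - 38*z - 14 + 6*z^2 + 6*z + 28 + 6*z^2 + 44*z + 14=12*z^2 + 12*z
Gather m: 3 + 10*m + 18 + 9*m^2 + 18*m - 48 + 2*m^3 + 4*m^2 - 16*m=2*m^3 + 13*m^2 + 12*m - 27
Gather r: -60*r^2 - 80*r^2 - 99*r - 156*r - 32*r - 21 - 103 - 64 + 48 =-140*r^2 - 287*r - 140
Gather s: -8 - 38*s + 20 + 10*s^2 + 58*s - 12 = 10*s^2 + 20*s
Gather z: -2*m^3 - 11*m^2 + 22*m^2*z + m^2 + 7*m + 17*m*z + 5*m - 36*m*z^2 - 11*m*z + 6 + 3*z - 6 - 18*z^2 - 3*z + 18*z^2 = -2*m^3 - 10*m^2 - 36*m*z^2 + 12*m + z*(22*m^2 + 6*m)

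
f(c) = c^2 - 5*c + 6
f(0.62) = 3.28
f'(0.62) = -3.76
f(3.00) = 0.00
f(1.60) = 0.56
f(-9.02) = 132.46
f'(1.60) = -1.80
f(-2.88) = 28.69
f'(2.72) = 0.44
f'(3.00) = 1.00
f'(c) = 2*c - 5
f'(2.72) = 0.44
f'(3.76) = 2.52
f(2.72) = -0.20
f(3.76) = 1.34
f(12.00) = 90.00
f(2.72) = -0.20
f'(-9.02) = -23.04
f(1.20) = 1.44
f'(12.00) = 19.00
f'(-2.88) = -10.76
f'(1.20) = -2.60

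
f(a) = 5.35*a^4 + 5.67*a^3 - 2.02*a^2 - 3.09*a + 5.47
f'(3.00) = 715.68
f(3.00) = 564.46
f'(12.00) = 39377.07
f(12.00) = 120412.87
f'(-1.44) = -25.90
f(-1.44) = 11.80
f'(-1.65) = -46.25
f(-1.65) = 19.25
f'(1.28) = 64.49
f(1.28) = 24.46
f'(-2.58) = -246.95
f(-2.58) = 139.67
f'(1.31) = 68.92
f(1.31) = 26.46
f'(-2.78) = -320.18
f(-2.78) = 196.17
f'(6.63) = 6954.52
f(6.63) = 11885.94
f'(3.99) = 1610.94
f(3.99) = 1677.10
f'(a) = 21.4*a^3 + 17.01*a^2 - 4.04*a - 3.09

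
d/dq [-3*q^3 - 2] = -9*q^2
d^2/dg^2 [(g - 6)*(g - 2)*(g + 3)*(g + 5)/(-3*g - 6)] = 2*(-3*g^4 - 16*g^3 - 24*g^2 - 80)/(3*(g^3 + 6*g^2 + 12*g + 8))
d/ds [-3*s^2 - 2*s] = -6*s - 2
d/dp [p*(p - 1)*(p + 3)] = 3*p^2 + 4*p - 3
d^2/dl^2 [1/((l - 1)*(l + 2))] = 2*((l - 1)^2 + (l - 1)*(l + 2) + (l + 2)^2)/((l - 1)^3*(l + 2)^3)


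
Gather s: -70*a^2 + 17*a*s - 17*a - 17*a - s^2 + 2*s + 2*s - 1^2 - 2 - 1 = -70*a^2 - 34*a - s^2 + s*(17*a + 4) - 4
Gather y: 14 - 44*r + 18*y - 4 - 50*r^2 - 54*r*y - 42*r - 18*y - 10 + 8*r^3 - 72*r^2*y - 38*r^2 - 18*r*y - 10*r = 8*r^3 - 88*r^2 - 96*r + y*(-72*r^2 - 72*r)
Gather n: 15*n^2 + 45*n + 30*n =15*n^2 + 75*n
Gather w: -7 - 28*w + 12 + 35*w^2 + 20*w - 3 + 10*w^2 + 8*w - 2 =45*w^2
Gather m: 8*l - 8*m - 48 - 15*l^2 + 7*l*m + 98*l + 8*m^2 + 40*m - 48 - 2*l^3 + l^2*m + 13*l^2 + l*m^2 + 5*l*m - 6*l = -2*l^3 - 2*l^2 + 100*l + m^2*(l + 8) + m*(l^2 + 12*l + 32) - 96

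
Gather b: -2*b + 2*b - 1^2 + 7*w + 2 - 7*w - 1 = 0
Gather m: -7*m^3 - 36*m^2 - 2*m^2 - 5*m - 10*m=-7*m^3 - 38*m^2 - 15*m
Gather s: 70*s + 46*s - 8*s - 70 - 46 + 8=108*s - 108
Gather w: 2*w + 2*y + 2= 2*w + 2*y + 2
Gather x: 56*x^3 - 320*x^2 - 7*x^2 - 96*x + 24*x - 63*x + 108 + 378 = 56*x^3 - 327*x^2 - 135*x + 486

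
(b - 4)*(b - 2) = b^2 - 6*b + 8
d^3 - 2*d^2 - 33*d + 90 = (d - 5)*(d - 3)*(d + 6)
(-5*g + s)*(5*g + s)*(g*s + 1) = -25*g^3*s - 25*g^2 + g*s^3 + s^2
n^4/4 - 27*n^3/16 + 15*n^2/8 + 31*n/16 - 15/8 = (n/4 + 1/4)*(n - 5)*(n - 2)*(n - 3/4)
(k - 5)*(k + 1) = k^2 - 4*k - 5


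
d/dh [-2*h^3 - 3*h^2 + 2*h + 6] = -6*h^2 - 6*h + 2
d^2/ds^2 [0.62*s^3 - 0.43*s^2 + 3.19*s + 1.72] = 3.72*s - 0.86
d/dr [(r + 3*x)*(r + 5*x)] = 2*r + 8*x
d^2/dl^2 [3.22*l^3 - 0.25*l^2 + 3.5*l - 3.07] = 19.32*l - 0.5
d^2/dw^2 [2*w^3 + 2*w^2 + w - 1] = 12*w + 4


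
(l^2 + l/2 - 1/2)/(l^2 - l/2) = (l + 1)/l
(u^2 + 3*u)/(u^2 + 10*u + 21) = u/(u + 7)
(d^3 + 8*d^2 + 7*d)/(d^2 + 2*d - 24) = d*(d^2 + 8*d + 7)/(d^2 + 2*d - 24)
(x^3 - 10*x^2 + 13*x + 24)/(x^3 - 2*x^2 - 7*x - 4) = (x^2 - 11*x + 24)/(x^2 - 3*x - 4)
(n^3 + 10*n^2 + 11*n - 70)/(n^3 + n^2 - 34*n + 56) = (n + 5)/(n - 4)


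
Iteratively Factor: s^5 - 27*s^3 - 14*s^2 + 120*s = (s - 2)*(s^4 + 2*s^3 - 23*s^2 - 60*s) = s*(s - 2)*(s^3 + 2*s^2 - 23*s - 60) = s*(s - 5)*(s - 2)*(s^2 + 7*s + 12) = s*(s - 5)*(s - 2)*(s + 4)*(s + 3)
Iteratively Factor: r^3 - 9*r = (r)*(r^2 - 9) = r*(r - 3)*(r + 3)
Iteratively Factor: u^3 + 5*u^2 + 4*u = (u + 4)*(u^2 + u) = u*(u + 4)*(u + 1)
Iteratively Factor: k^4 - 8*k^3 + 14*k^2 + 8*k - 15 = (k - 3)*(k^3 - 5*k^2 - k + 5) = (k - 3)*(k + 1)*(k^2 - 6*k + 5) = (k - 3)*(k - 1)*(k + 1)*(k - 5)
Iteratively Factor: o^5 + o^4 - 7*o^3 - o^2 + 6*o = (o + 3)*(o^4 - 2*o^3 - o^2 + 2*o) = (o - 2)*(o + 3)*(o^3 - o) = (o - 2)*(o + 1)*(o + 3)*(o^2 - o) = o*(o - 2)*(o + 1)*(o + 3)*(o - 1)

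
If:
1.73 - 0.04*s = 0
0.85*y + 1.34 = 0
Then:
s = 43.25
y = -1.58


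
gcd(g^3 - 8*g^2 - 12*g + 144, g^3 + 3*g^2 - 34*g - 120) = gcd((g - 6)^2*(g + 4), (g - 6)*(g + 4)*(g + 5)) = g^2 - 2*g - 24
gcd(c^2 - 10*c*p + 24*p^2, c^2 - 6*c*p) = -c + 6*p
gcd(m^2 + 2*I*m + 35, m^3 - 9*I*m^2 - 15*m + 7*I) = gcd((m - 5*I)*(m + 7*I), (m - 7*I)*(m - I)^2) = 1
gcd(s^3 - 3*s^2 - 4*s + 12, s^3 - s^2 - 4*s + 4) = s^2 - 4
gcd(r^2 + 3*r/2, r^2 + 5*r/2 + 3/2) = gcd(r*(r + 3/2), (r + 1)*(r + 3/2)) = r + 3/2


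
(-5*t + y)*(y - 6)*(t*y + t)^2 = -5*t^3*y^3 + 20*t^3*y^2 + 55*t^3*y + 30*t^3 + t^2*y^4 - 4*t^2*y^3 - 11*t^2*y^2 - 6*t^2*y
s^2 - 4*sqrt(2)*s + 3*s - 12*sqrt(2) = (s + 3)*(s - 4*sqrt(2))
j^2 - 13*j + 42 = (j - 7)*(j - 6)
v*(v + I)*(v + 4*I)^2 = v^4 + 9*I*v^3 - 24*v^2 - 16*I*v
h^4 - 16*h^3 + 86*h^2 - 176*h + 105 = (h - 7)*(h - 5)*(h - 3)*(h - 1)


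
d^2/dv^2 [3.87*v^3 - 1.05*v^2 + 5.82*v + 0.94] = 23.22*v - 2.1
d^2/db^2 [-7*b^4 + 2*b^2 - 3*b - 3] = 4 - 84*b^2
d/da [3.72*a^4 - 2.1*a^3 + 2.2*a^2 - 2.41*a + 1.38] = 14.88*a^3 - 6.3*a^2 + 4.4*a - 2.41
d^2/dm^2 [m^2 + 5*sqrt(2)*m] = 2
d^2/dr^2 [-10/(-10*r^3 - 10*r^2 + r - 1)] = 20*(-10*(3*r + 1)*(10*r^3 + 10*r^2 - r + 1) + (30*r^2 + 20*r - 1)^2)/(10*r^3 + 10*r^2 - r + 1)^3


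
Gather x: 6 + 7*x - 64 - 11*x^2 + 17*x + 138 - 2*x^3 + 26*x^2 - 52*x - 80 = -2*x^3 + 15*x^2 - 28*x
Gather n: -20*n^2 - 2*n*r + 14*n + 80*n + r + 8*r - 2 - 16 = -20*n^2 + n*(94 - 2*r) + 9*r - 18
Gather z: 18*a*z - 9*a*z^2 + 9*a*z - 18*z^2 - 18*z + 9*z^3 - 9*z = 9*z^3 + z^2*(-9*a - 18) + z*(27*a - 27)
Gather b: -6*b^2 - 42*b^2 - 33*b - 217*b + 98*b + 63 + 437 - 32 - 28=-48*b^2 - 152*b + 440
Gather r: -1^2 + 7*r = 7*r - 1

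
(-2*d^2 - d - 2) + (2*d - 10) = -2*d^2 + d - 12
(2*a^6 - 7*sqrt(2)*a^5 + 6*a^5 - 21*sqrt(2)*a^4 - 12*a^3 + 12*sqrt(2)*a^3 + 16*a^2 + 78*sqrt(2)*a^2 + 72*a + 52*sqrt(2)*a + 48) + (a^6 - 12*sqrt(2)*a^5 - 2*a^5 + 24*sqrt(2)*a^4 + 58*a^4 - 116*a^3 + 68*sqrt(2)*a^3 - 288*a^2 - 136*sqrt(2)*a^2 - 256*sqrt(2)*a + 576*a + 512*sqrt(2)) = 3*a^6 - 19*sqrt(2)*a^5 + 4*a^5 + 3*sqrt(2)*a^4 + 58*a^4 - 128*a^3 + 80*sqrt(2)*a^3 - 272*a^2 - 58*sqrt(2)*a^2 - 204*sqrt(2)*a + 648*a + 48 + 512*sqrt(2)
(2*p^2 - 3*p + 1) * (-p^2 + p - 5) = -2*p^4 + 5*p^3 - 14*p^2 + 16*p - 5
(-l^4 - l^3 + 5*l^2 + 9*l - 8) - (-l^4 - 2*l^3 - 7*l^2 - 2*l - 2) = l^3 + 12*l^2 + 11*l - 6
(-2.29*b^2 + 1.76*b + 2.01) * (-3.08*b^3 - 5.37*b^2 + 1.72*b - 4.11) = 7.0532*b^5 + 6.8765*b^4 - 19.5808*b^3 + 1.6454*b^2 - 3.7764*b - 8.2611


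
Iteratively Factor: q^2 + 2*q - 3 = (q + 3)*(q - 1)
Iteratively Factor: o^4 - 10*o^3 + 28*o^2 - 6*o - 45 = (o - 3)*(o^3 - 7*o^2 + 7*o + 15) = (o - 3)^2*(o^2 - 4*o - 5) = (o - 5)*(o - 3)^2*(o + 1)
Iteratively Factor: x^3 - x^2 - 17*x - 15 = (x + 1)*(x^2 - 2*x - 15) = (x + 1)*(x + 3)*(x - 5)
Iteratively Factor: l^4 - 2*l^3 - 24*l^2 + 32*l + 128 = (l + 4)*(l^3 - 6*l^2 + 32) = (l - 4)*(l + 4)*(l^2 - 2*l - 8) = (l - 4)*(l + 2)*(l + 4)*(l - 4)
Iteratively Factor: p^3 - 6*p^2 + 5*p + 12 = (p - 3)*(p^2 - 3*p - 4) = (p - 3)*(p + 1)*(p - 4)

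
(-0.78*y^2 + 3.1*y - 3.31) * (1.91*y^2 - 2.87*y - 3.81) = -1.4898*y^4 + 8.1596*y^3 - 12.2473*y^2 - 2.3113*y + 12.6111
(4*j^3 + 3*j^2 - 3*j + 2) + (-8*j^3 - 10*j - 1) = -4*j^3 + 3*j^2 - 13*j + 1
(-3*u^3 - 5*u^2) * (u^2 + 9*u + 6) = -3*u^5 - 32*u^4 - 63*u^3 - 30*u^2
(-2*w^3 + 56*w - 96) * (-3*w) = 6*w^4 - 168*w^2 + 288*w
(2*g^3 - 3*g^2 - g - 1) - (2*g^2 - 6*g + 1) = 2*g^3 - 5*g^2 + 5*g - 2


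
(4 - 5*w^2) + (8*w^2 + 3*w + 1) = 3*w^2 + 3*w + 5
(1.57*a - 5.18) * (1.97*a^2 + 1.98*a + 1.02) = 3.0929*a^3 - 7.096*a^2 - 8.655*a - 5.2836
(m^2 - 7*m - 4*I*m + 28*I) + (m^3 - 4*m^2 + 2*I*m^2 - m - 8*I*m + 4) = m^3 - 3*m^2 + 2*I*m^2 - 8*m - 12*I*m + 4 + 28*I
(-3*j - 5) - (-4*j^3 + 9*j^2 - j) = 4*j^3 - 9*j^2 - 2*j - 5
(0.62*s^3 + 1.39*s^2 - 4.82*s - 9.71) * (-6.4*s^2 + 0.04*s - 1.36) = -3.968*s^5 - 8.8712*s^4 + 30.0604*s^3 + 60.0608*s^2 + 6.1668*s + 13.2056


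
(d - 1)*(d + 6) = d^2 + 5*d - 6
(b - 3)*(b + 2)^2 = b^3 + b^2 - 8*b - 12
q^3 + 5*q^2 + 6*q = q*(q + 2)*(q + 3)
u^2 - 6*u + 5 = (u - 5)*(u - 1)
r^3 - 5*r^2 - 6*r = r*(r - 6)*(r + 1)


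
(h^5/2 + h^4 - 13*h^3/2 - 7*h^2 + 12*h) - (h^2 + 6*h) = h^5/2 + h^4 - 13*h^3/2 - 8*h^2 + 6*h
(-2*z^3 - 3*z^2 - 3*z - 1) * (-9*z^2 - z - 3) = 18*z^5 + 29*z^4 + 36*z^3 + 21*z^2 + 10*z + 3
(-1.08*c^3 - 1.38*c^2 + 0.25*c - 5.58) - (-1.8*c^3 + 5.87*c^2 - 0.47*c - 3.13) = 0.72*c^3 - 7.25*c^2 + 0.72*c - 2.45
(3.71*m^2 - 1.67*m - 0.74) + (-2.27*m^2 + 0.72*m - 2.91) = 1.44*m^2 - 0.95*m - 3.65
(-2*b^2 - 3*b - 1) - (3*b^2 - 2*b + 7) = -5*b^2 - b - 8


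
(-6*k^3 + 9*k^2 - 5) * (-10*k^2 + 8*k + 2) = 60*k^5 - 138*k^4 + 60*k^3 + 68*k^2 - 40*k - 10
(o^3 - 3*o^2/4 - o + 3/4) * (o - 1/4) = o^4 - o^3 - 13*o^2/16 + o - 3/16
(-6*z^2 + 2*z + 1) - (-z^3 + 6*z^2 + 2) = z^3 - 12*z^2 + 2*z - 1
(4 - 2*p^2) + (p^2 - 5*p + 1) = -p^2 - 5*p + 5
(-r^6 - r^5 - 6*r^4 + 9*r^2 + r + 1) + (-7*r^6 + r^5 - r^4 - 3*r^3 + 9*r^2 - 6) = -8*r^6 - 7*r^4 - 3*r^3 + 18*r^2 + r - 5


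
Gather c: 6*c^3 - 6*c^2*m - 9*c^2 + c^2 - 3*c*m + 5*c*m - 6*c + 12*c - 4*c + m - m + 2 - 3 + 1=6*c^3 + c^2*(-6*m - 8) + c*(2*m + 2)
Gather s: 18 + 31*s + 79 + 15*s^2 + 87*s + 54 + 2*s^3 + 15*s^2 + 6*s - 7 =2*s^3 + 30*s^2 + 124*s + 144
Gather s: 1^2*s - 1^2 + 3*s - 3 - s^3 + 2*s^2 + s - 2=-s^3 + 2*s^2 + 5*s - 6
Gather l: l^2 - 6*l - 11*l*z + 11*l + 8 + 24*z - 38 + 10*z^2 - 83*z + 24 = l^2 + l*(5 - 11*z) + 10*z^2 - 59*z - 6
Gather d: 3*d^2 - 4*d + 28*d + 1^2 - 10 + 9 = 3*d^2 + 24*d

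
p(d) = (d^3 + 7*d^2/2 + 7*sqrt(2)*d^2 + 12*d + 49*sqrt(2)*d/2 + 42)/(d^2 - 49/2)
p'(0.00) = -1.90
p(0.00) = -1.71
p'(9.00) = -3.44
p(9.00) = 40.29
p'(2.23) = -8.83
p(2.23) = -11.46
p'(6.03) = -61.52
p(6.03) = 86.82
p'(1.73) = -6.00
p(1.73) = -7.81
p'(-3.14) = 0.44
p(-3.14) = 0.23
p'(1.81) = -6.36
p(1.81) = -8.30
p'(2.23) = -8.83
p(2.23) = -11.46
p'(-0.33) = -1.53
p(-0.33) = -1.15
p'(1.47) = -4.98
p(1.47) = -6.39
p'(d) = -2*d*(d^3 + 7*d^2/2 + 7*sqrt(2)*d^2 + 12*d + 49*sqrt(2)*d/2 + 42)/(d^2 - 49/2)^2 + (3*d^2 + 7*d + 14*sqrt(2)*d + 12 + 49*sqrt(2)/2)/(d^2 - 49/2)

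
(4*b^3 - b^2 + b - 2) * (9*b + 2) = 36*b^4 - b^3 + 7*b^2 - 16*b - 4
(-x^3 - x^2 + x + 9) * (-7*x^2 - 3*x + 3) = 7*x^5 + 10*x^4 - 7*x^3 - 69*x^2 - 24*x + 27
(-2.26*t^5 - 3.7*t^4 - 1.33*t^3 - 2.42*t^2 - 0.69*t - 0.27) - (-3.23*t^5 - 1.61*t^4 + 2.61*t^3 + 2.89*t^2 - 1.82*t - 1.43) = 0.97*t^5 - 2.09*t^4 - 3.94*t^3 - 5.31*t^2 + 1.13*t + 1.16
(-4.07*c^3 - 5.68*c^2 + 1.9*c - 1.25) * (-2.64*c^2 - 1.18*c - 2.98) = 10.7448*c^5 + 19.7978*c^4 + 13.815*c^3 + 17.9844*c^2 - 4.187*c + 3.725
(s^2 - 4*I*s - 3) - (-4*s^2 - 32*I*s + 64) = 5*s^2 + 28*I*s - 67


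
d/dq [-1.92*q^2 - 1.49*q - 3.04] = -3.84*q - 1.49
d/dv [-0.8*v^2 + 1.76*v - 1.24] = 1.76 - 1.6*v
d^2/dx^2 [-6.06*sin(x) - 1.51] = 6.06*sin(x)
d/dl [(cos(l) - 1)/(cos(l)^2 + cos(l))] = -(sin(l)^3/cos(l)^2 + 2*tan(l))/(cos(l) + 1)^2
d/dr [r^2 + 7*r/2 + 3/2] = 2*r + 7/2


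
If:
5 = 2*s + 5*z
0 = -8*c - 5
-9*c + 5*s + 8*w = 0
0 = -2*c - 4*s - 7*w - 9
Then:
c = -5/8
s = 181/24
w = -65/12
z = -121/60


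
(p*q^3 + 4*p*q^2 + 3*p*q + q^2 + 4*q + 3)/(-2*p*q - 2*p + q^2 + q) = (-p*q^2 - 3*p*q - q - 3)/(2*p - q)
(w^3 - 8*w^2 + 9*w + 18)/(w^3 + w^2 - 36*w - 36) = (w - 3)/(w + 6)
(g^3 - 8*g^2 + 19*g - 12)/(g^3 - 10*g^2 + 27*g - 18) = (g - 4)/(g - 6)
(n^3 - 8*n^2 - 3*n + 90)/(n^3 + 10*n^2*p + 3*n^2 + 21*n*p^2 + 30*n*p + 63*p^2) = (n^2 - 11*n + 30)/(n^2 + 10*n*p + 21*p^2)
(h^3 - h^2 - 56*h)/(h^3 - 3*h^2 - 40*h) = (h + 7)/(h + 5)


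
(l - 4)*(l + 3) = l^2 - l - 12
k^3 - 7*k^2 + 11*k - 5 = (k - 5)*(k - 1)^2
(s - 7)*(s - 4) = s^2 - 11*s + 28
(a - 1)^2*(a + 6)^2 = a^4 + 10*a^3 + 13*a^2 - 60*a + 36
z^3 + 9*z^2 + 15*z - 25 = (z - 1)*(z + 5)^2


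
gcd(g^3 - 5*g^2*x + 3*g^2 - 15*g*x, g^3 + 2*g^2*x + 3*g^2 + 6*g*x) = g^2 + 3*g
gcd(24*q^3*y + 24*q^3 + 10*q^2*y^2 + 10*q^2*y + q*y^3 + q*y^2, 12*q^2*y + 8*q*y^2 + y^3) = 6*q + y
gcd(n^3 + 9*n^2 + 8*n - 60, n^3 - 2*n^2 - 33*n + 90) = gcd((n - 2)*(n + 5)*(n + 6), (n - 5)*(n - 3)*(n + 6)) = n + 6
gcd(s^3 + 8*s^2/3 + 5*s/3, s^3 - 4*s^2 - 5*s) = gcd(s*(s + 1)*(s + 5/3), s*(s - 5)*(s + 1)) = s^2 + s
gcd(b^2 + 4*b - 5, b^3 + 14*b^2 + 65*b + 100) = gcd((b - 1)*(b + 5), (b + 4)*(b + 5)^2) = b + 5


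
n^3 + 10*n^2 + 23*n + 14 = (n + 1)*(n + 2)*(n + 7)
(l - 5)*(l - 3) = l^2 - 8*l + 15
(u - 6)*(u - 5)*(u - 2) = u^3 - 13*u^2 + 52*u - 60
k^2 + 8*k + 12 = (k + 2)*(k + 6)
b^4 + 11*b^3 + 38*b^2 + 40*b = b*(b + 2)*(b + 4)*(b + 5)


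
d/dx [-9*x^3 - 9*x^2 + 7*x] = -27*x^2 - 18*x + 7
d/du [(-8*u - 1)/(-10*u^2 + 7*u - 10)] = (-80*u^2 - 20*u + 87)/(100*u^4 - 140*u^3 + 249*u^2 - 140*u + 100)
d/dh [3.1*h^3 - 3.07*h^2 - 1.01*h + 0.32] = 9.3*h^2 - 6.14*h - 1.01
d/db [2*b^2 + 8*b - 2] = 4*b + 8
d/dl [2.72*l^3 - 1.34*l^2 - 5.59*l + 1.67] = 8.16*l^2 - 2.68*l - 5.59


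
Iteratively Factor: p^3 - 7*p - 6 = (p + 2)*(p^2 - 2*p - 3) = (p + 1)*(p + 2)*(p - 3)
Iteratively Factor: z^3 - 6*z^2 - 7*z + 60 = (z + 3)*(z^2 - 9*z + 20) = (z - 5)*(z + 3)*(z - 4)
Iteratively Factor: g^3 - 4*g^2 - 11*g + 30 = (g - 5)*(g^2 + g - 6) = (g - 5)*(g - 2)*(g + 3)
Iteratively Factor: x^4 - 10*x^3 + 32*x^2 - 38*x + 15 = (x - 1)*(x^3 - 9*x^2 + 23*x - 15) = (x - 5)*(x - 1)*(x^2 - 4*x + 3) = (x - 5)*(x - 1)^2*(x - 3)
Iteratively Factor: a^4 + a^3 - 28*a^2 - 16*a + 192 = (a - 3)*(a^3 + 4*a^2 - 16*a - 64) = (a - 4)*(a - 3)*(a^2 + 8*a + 16) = (a - 4)*(a - 3)*(a + 4)*(a + 4)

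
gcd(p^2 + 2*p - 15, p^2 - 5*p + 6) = p - 3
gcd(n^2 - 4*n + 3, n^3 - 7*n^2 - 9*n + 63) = n - 3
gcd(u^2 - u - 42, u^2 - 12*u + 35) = u - 7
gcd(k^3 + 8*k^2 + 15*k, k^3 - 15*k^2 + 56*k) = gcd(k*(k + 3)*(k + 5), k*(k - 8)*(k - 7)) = k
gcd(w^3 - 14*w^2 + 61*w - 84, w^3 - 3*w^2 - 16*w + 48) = w^2 - 7*w + 12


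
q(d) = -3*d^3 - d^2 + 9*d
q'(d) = -9*d^2 - 2*d + 9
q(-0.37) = -3.31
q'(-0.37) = 8.51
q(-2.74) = 29.54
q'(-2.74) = -53.09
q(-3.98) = 137.47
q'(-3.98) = -125.60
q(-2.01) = 2.23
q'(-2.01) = -23.34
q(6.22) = -704.63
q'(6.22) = -351.64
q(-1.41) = -6.27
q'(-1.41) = -6.07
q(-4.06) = 147.75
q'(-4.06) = -131.23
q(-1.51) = -5.54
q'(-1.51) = -8.50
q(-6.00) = 558.00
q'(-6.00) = -303.00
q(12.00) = -5220.00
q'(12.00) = -1311.00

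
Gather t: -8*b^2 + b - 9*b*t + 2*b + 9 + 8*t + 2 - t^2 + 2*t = -8*b^2 + 3*b - t^2 + t*(10 - 9*b) + 11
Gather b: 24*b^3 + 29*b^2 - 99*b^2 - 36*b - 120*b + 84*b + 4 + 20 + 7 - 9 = 24*b^3 - 70*b^2 - 72*b + 22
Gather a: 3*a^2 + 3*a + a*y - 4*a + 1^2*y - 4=3*a^2 + a*(y - 1) + y - 4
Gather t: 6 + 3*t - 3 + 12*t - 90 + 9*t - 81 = 24*t - 168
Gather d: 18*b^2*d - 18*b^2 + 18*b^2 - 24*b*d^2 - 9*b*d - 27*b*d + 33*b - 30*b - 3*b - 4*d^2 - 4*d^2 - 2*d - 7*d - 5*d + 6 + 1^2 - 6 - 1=d^2*(-24*b - 8) + d*(18*b^2 - 36*b - 14)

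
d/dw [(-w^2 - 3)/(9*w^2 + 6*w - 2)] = 2*(-3*w^2 + 29*w + 9)/(81*w^4 + 108*w^3 - 24*w + 4)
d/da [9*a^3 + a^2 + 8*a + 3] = 27*a^2 + 2*a + 8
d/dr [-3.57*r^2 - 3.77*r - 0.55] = -7.14*r - 3.77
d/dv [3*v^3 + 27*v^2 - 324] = 9*v*(v + 6)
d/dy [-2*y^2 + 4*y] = 4 - 4*y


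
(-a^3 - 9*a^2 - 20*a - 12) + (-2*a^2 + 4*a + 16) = -a^3 - 11*a^2 - 16*a + 4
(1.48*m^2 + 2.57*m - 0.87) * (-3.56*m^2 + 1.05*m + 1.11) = -5.2688*m^4 - 7.5952*m^3 + 7.4385*m^2 + 1.9392*m - 0.9657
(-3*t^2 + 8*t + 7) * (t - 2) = -3*t^3 + 14*t^2 - 9*t - 14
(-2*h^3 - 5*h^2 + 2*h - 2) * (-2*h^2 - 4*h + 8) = 4*h^5 + 18*h^4 - 44*h^2 + 24*h - 16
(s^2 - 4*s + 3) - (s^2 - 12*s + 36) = 8*s - 33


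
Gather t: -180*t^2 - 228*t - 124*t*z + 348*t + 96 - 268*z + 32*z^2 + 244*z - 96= -180*t^2 + t*(120 - 124*z) + 32*z^2 - 24*z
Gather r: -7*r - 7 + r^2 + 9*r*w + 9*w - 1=r^2 + r*(9*w - 7) + 9*w - 8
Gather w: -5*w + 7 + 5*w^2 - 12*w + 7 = 5*w^2 - 17*w + 14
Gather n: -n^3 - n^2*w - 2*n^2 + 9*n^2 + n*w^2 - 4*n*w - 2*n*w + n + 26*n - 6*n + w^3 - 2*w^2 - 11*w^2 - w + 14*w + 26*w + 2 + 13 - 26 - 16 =-n^3 + n^2*(7 - w) + n*(w^2 - 6*w + 21) + w^3 - 13*w^2 + 39*w - 27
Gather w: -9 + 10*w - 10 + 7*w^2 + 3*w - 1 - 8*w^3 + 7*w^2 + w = -8*w^3 + 14*w^2 + 14*w - 20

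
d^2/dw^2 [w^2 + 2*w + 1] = 2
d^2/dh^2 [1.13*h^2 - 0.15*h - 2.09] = 2.26000000000000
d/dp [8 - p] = -1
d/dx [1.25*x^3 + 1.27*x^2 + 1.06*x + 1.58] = 3.75*x^2 + 2.54*x + 1.06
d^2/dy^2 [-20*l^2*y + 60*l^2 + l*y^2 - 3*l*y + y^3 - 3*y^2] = 2*l + 6*y - 6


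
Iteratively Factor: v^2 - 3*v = (v - 3)*(v)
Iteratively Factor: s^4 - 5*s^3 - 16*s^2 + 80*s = (s + 4)*(s^3 - 9*s^2 + 20*s) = (s - 4)*(s + 4)*(s^2 - 5*s) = s*(s - 4)*(s + 4)*(s - 5)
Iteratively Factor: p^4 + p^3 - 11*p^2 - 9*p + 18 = (p - 1)*(p^3 + 2*p^2 - 9*p - 18) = (p - 3)*(p - 1)*(p^2 + 5*p + 6) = (p - 3)*(p - 1)*(p + 3)*(p + 2)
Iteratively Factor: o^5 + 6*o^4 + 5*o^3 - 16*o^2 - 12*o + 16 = (o + 2)*(o^4 + 4*o^3 - 3*o^2 - 10*o + 8) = (o + 2)^2*(o^3 + 2*o^2 - 7*o + 4) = (o - 1)*(o + 2)^2*(o^2 + 3*o - 4) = (o - 1)*(o + 2)^2*(o + 4)*(o - 1)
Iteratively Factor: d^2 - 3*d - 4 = (d + 1)*(d - 4)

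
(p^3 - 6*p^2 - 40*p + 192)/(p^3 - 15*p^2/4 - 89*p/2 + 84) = 4*(p - 4)/(4*p - 7)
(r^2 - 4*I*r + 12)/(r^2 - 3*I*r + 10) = (r - 6*I)/(r - 5*I)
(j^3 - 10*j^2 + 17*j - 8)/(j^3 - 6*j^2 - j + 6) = (j^2 - 9*j + 8)/(j^2 - 5*j - 6)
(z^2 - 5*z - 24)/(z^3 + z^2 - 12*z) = (z^2 - 5*z - 24)/(z*(z^2 + z - 12))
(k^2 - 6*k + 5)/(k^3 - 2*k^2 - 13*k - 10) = (k - 1)/(k^2 + 3*k + 2)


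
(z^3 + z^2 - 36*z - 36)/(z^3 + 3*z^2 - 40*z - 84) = (z^2 + 7*z + 6)/(z^2 + 9*z + 14)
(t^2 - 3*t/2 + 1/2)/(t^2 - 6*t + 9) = (2*t^2 - 3*t + 1)/(2*(t^2 - 6*t + 9))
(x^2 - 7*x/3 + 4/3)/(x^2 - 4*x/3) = (x - 1)/x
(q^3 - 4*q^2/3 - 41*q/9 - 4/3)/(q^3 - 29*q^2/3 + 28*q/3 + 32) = (q + 1/3)/(q - 8)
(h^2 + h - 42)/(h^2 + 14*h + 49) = (h - 6)/(h + 7)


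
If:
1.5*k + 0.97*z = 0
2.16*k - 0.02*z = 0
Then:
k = 0.00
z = 0.00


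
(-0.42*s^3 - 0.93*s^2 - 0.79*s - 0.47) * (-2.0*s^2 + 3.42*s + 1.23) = 0.84*s^5 + 0.4236*s^4 - 2.1172*s^3 - 2.9057*s^2 - 2.5791*s - 0.5781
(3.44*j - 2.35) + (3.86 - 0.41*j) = 3.03*j + 1.51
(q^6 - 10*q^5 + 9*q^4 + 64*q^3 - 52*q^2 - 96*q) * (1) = q^6 - 10*q^5 + 9*q^4 + 64*q^3 - 52*q^2 - 96*q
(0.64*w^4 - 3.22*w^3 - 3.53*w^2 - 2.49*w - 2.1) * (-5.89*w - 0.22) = -3.7696*w^5 + 18.825*w^4 + 21.5001*w^3 + 15.4427*w^2 + 12.9168*w + 0.462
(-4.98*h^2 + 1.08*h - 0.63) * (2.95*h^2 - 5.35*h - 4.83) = -14.691*h^4 + 29.829*h^3 + 16.4169*h^2 - 1.8459*h + 3.0429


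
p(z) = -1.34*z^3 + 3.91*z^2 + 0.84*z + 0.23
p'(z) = -4.02*z^2 + 7.82*z + 0.84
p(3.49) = -6.18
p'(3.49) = -20.83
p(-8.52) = 1105.65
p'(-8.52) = -357.60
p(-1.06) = 5.33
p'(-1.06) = -11.97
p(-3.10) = 75.12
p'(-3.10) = -62.03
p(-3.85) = 131.42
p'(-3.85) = -88.85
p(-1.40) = 10.39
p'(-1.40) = -17.99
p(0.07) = 0.31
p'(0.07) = 1.37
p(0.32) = 0.86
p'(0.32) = 2.93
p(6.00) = -143.41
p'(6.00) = -96.96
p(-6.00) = 425.39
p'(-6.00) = -190.80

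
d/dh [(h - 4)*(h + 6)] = 2*h + 2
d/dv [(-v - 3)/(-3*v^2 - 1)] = (3*v^2 - 6*v*(v + 3) + 1)/(3*v^2 + 1)^2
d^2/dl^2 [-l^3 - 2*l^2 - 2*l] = -6*l - 4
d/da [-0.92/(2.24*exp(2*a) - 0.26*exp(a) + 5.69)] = (4.1216*exp(a) - 0.2392)*exp(a)/(2.24*exp(2*a) - 0.26*exp(a) + 5.69)^2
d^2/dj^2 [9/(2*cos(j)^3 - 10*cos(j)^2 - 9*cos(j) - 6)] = 9*((-15*cos(j) - 40*cos(2*j) + 9*cos(3*j))*(-2*cos(j)^3 + 10*cos(j)^2 + 9*cos(j) + 6)/2 - 2*(-6*cos(j)^2 + 20*cos(j) + 9)^2*sin(j)^2)/(-2*cos(j)^3 + 10*cos(j)^2 + 9*cos(j) + 6)^3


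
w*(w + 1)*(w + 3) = w^3 + 4*w^2 + 3*w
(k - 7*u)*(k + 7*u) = k^2 - 49*u^2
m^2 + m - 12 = (m - 3)*(m + 4)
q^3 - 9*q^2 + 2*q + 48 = (q - 8)*(q - 3)*(q + 2)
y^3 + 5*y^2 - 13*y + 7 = (y - 1)^2*(y + 7)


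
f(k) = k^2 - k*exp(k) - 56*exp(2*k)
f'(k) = -k*exp(k) + 2*k - 112*exp(2*k) - exp(k)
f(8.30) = -906760075.59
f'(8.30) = -1813490898.09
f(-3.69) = 13.67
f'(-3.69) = -7.38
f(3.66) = -84700.26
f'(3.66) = -169316.62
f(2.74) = -13466.34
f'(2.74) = -26915.27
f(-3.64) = 13.31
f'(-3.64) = -7.29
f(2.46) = -7694.89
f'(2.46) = -15379.87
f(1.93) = -2667.63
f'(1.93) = -5332.45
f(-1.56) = 0.29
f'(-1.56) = -7.95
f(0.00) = -56.00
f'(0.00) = -113.00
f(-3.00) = 9.01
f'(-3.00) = -6.18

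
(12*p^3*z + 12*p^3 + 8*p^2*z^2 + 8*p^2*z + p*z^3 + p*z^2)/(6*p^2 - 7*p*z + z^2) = p*(12*p^2*z + 12*p^2 + 8*p*z^2 + 8*p*z + z^3 + z^2)/(6*p^2 - 7*p*z + z^2)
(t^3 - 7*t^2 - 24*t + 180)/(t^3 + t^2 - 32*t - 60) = (t - 6)/(t + 2)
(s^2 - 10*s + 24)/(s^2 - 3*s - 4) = (s - 6)/(s + 1)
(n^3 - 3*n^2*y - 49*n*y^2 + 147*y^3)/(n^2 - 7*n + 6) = (n^3 - 3*n^2*y - 49*n*y^2 + 147*y^3)/(n^2 - 7*n + 6)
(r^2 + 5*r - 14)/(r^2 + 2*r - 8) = (r + 7)/(r + 4)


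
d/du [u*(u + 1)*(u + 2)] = 3*u^2 + 6*u + 2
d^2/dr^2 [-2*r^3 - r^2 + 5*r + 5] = -12*r - 2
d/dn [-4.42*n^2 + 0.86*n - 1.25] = 0.86 - 8.84*n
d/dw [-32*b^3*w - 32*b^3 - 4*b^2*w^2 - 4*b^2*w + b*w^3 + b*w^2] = b*(-32*b^2 - 8*b*w - 4*b + 3*w^2 + 2*w)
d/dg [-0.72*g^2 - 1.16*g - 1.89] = -1.44*g - 1.16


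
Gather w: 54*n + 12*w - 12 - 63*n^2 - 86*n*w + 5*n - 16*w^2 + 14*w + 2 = -63*n^2 + 59*n - 16*w^2 + w*(26 - 86*n) - 10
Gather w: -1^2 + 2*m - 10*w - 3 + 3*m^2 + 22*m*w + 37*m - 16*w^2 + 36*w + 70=3*m^2 + 39*m - 16*w^2 + w*(22*m + 26) + 66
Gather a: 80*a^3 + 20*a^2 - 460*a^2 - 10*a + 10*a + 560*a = 80*a^3 - 440*a^2 + 560*a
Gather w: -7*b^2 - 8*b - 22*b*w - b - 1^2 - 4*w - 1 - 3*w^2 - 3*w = -7*b^2 - 9*b - 3*w^2 + w*(-22*b - 7) - 2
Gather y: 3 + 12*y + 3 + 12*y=24*y + 6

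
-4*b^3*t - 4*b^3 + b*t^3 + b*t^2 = (-2*b + t)*(2*b + t)*(b*t + b)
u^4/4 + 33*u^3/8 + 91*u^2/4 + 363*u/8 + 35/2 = (u/4 + 1)*(u + 1/2)*(u + 5)*(u + 7)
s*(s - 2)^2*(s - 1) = s^4 - 5*s^3 + 8*s^2 - 4*s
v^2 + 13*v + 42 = (v + 6)*(v + 7)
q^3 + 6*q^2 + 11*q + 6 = (q + 1)*(q + 2)*(q + 3)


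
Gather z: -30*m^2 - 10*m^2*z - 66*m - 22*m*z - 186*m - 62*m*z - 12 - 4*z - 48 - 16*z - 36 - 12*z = -30*m^2 - 252*m + z*(-10*m^2 - 84*m - 32) - 96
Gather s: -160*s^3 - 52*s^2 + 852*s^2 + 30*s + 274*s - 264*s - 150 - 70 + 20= -160*s^3 + 800*s^2 + 40*s - 200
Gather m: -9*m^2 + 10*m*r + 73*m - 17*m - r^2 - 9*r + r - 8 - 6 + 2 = -9*m^2 + m*(10*r + 56) - r^2 - 8*r - 12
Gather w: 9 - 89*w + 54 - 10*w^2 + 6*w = -10*w^2 - 83*w + 63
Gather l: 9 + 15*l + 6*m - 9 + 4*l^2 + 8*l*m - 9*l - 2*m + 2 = 4*l^2 + l*(8*m + 6) + 4*m + 2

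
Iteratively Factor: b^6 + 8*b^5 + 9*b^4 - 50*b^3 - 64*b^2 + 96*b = (b - 2)*(b^5 + 10*b^4 + 29*b^3 + 8*b^2 - 48*b) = (b - 2)*(b + 4)*(b^4 + 6*b^3 + 5*b^2 - 12*b) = b*(b - 2)*(b + 4)*(b^3 + 6*b^2 + 5*b - 12) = b*(b - 2)*(b - 1)*(b + 4)*(b^2 + 7*b + 12) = b*(b - 2)*(b - 1)*(b + 3)*(b + 4)*(b + 4)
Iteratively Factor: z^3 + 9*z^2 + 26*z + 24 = (z + 2)*(z^2 + 7*z + 12) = (z + 2)*(z + 3)*(z + 4)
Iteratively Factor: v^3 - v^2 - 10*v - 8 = (v + 2)*(v^2 - 3*v - 4) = (v - 4)*(v + 2)*(v + 1)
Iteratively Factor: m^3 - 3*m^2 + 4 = (m - 2)*(m^2 - m - 2) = (m - 2)^2*(m + 1)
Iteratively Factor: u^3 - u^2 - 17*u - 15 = (u - 5)*(u^2 + 4*u + 3) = (u - 5)*(u + 3)*(u + 1)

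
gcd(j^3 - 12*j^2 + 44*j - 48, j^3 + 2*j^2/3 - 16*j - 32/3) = j - 4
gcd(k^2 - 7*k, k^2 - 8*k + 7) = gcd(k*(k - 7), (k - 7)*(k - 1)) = k - 7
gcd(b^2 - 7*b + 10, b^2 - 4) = b - 2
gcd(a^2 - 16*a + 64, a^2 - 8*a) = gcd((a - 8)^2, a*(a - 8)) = a - 8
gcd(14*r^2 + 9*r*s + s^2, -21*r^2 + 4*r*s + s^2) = 7*r + s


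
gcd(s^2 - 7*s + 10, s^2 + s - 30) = s - 5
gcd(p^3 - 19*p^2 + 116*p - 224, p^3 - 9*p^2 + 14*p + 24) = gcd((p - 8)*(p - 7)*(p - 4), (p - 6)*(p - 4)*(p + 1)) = p - 4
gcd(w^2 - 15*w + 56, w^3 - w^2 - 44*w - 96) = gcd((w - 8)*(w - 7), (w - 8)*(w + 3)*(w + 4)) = w - 8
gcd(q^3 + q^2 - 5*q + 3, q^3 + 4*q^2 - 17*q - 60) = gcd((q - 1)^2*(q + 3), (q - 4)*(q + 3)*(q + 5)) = q + 3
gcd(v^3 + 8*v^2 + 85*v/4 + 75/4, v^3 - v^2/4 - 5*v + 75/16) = v + 5/2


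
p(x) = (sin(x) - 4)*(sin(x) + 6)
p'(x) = (sin(x) - 4)*cos(x) + (sin(x) + 6)*cos(x)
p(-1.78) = -25.00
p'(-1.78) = -0.01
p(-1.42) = -25.00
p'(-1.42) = 0.00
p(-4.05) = -21.80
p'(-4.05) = -2.20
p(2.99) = -23.68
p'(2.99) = -2.28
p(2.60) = -22.70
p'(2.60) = -2.60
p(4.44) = -25.00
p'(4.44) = -0.02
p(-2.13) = -24.98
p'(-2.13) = -0.16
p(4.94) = -25.00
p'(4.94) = 0.01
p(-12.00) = -22.64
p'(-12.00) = 2.59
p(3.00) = -23.70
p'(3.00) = -2.26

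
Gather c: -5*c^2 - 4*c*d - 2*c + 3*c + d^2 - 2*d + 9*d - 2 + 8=-5*c^2 + c*(1 - 4*d) + d^2 + 7*d + 6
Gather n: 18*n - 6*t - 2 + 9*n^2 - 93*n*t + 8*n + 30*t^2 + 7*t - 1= 9*n^2 + n*(26 - 93*t) + 30*t^2 + t - 3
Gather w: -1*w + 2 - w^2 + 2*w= -w^2 + w + 2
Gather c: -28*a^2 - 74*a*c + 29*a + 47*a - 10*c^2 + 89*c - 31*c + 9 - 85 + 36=-28*a^2 + 76*a - 10*c^2 + c*(58 - 74*a) - 40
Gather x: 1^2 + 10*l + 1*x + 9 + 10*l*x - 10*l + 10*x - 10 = x*(10*l + 11)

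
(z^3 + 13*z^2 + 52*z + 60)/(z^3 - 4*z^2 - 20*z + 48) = (z^3 + 13*z^2 + 52*z + 60)/(z^3 - 4*z^2 - 20*z + 48)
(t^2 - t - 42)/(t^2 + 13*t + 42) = (t - 7)/(t + 7)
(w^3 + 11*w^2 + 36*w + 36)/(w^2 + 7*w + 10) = (w^2 + 9*w + 18)/(w + 5)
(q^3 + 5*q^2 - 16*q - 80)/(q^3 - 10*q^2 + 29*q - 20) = (q^2 + 9*q + 20)/(q^2 - 6*q + 5)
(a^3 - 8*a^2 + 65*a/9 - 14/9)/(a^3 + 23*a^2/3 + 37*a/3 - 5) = (3*a^2 - 23*a + 14)/(3*(a^2 + 8*a + 15))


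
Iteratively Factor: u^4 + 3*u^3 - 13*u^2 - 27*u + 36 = (u + 4)*(u^3 - u^2 - 9*u + 9) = (u + 3)*(u + 4)*(u^2 - 4*u + 3) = (u - 1)*(u + 3)*(u + 4)*(u - 3)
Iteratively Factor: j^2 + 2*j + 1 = (j + 1)*(j + 1)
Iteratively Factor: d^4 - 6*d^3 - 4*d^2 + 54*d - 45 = (d - 3)*(d^3 - 3*d^2 - 13*d + 15) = (d - 5)*(d - 3)*(d^2 + 2*d - 3) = (d - 5)*(d - 3)*(d - 1)*(d + 3)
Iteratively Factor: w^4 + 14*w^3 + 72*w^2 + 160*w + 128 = (w + 4)*(w^3 + 10*w^2 + 32*w + 32) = (w + 4)^2*(w^2 + 6*w + 8) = (w + 4)^3*(w + 2)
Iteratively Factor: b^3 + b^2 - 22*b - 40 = (b + 4)*(b^2 - 3*b - 10) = (b + 2)*(b + 4)*(b - 5)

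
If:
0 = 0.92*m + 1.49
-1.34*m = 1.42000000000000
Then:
No Solution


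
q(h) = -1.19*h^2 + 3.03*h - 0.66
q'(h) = 3.03 - 2.38*h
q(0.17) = -0.18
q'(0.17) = 2.63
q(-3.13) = -21.80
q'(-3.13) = 10.48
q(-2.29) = -13.84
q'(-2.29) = 8.48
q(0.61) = 0.75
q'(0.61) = 1.58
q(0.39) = 0.34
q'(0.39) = 2.10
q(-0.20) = -1.31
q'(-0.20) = 3.51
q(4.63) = -12.14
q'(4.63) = -7.99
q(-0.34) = -1.83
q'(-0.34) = 3.84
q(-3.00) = -20.46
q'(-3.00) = 10.17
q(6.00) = -25.32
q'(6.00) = -11.25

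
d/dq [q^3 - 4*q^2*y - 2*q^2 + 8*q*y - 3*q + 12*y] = 3*q^2 - 8*q*y - 4*q + 8*y - 3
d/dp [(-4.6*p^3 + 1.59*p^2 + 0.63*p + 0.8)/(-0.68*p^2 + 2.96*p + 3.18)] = (3.128*p^4 - 27.232*p^3 - 38.7492*p^2 + 11.2004*p - 0.3646)/(0.4624*p^4 - 4.0256*p^3 + 4.4368*p^2 + 18.8256*p + 10.1124)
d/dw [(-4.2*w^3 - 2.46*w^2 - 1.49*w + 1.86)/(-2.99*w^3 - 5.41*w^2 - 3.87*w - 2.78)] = (15.3666*w^4 + 23.5978*w^3 + 53.1715*w^2 + 33.8028*w + 11.3404)/(8.9401*w^6 + 32.3518*w^5 + 52.4107*w^4 + 58.4978*w^3 + 45.0565*w^2 + 21.5172*w + 7.7284)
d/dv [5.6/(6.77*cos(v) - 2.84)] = 37.912*sin(v)/(6.77*cos(v) - 2.84)^2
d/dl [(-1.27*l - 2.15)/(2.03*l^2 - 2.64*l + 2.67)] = (2.5781*l^2 + 8.729*l - 9.0669)/(4.1209*l^4 - 10.7184*l^3 + 17.8098*l^2 - 14.0976*l + 7.1289)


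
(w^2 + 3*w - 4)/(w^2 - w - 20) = (w - 1)/(w - 5)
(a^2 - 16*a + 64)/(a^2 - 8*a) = (a - 8)/a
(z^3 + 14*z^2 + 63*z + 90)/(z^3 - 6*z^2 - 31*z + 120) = (z^2 + 9*z + 18)/(z^2 - 11*z + 24)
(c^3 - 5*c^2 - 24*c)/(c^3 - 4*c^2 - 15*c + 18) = c*(c - 8)/(c^2 - 7*c + 6)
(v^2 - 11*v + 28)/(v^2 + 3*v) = (v^2 - 11*v + 28)/(v*(v + 3))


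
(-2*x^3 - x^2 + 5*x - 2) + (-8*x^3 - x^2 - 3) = -10*x^3 - 2*x^2 + 5*x - 5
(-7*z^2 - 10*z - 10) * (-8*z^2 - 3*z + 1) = 56*z^4 + 101*z^3 + 103*z^2 + 20*z - 10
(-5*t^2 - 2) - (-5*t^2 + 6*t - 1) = -6*t - 1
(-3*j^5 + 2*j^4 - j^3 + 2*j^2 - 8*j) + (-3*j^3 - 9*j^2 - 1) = -3*j^5 + 2*j^4 - 4*j^3 - 7*j^2 - 8*j - 1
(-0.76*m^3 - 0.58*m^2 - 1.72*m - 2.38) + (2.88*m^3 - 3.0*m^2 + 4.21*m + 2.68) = 2.12*m^3 - 3.58*m^2 + 2.49*m + 0.3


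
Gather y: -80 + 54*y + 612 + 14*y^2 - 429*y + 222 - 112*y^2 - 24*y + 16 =-98*y^2 - 399*y + 770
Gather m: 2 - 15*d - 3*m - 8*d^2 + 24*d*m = -8*d^2 - 15*d + m*(24*d - 3) + 2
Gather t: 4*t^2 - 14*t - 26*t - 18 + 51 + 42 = 4*t^2 - 40*t + 75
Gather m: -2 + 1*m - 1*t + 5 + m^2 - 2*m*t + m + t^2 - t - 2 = m^2 + m*(2 - 2*t) + t^2 - 2*t + 1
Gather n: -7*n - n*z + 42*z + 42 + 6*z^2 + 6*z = n*(-z - 7) + 6*z^2 + 48*z + 42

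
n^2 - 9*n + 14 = (n - 7)*(n - 2)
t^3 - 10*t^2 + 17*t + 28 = (t - 7)*(t - 4)*(t + 1)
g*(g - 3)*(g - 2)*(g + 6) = g^4 + g^3 - 24*g^2 + 36*g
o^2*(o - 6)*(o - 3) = o^4 - 9*o^3 + 18*o^2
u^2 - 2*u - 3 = (u - 3)*(u + 1)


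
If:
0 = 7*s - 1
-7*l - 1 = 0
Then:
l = -1/7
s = 1/7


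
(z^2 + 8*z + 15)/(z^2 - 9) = (z + 5)/(z - 3)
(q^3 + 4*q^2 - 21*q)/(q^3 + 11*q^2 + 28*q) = (q - 3)/(q + 4)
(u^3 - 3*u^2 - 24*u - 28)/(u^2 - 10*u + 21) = (u^2 + 4*u + 4)/(u - 3)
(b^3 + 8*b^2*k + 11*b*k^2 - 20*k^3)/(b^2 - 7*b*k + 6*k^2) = (b^2 + 9*b*k + 20*k^2)/(b - 6*k)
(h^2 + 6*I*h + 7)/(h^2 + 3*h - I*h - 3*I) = (h + 7*I)/(h + 3)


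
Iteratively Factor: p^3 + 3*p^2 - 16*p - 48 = (p + 4)*(p^2 - p - 12) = (p - 4)*(p + 4)*(p + 3)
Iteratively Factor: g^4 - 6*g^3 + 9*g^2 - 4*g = (g)*(g^3 - 6*g^2 + 9*g - 4) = g*(g - 4)*(g^2 - 2*g + 1) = g*(g - 4)*(g - 1)*(g - 1)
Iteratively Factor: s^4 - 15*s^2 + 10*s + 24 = (s - 3)*(s^3 + 3*s^2 - 6*s - 8) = (s - 3)*(s - 2)*(s^2 + 5*s + 4) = (s - 3)*(s - 2)*(s + 4)*(s + 1)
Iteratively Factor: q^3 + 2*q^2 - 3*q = (q + 3)*(q^2 - q) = (q - 1)*(q + 3)*(q)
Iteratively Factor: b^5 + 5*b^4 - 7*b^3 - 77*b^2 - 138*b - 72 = (b + 2)*(b^4 + 3*b^3 - 13*b^2 - 51*b - 36) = (b - 4)*(b + 2)*(b^3 + 7*b^2 + 15*b + 9) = (b - 4)*(b + 2)*(b + 3)*(b^2 + 4*b + 3) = (b - 4)*(b + 1)*(b + 2)*(b + 3)*(b + 3)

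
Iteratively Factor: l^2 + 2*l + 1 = (l + 1)*(l + 1)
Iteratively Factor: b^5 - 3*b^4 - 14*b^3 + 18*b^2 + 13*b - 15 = (b - 1)*(b^4 - 2*b^3 - 16*b^2 + 2*b + 15) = (b - 1)^2*(b^3 - b^2 - 17*b - 15) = (b - 1)^2*(b + 3)*(b^2 - 4*b - 5) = (b - 5)*(b - 1)^2*(b + 3)*(b + 1)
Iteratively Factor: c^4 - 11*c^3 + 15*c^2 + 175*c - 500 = (c + 4)*(c^3 - 15*c^2 + 75*c - 125) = (c - 5)*(c + 4)*(c^2 - 10*c + 25) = (c - 5)^2*(c + 4)*(c - 5)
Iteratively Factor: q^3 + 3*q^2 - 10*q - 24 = (q + 2)*(q^2 + q - 12) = (q - 3)*(q + 2)*(q + 4)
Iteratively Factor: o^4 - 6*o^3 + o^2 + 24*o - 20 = (o - 2)*(o^3 - 4*o^2 - 7*o + 10) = (o - 2)*(o + 2)*(o^2 - 6*o + 5) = (o - 5)*(o - 2)*(o + 2)*(o - 1)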